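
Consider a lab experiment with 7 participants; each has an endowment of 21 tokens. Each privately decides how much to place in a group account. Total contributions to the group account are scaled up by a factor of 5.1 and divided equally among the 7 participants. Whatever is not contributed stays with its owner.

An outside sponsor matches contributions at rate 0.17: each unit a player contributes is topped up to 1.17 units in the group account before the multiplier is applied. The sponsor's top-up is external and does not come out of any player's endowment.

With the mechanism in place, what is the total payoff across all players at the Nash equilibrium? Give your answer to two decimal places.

Even with the mechanism, each unit contributed returns only 5.1 × 1.17 / 7 = 0.8524 per unit of net cost, so contributing nothing is still dominant.
At the Nash equilibrium no one contributes; group total payoff = 7 × 21 = 147.

147.00 tokens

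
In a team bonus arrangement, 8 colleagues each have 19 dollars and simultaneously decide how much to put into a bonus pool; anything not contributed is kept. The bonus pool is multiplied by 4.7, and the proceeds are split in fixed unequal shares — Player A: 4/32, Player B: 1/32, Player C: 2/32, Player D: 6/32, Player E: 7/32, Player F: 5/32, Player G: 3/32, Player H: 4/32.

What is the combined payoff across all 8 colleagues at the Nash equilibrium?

Each unit j contributes comes back to j as 4.7 × (j's share), so j prefers to contribute only if that share exceeds 1/4.7 = 0.2128; otherwise keeping the unit dominates.
The only share above 0.2128 is Player E's 7/32, contributing 19; the remaining 7 contribute 0. Total contributed: 19.
The bonus pool pays out 4.7 × 19 = 89.30 in total (split across the unequal shares, but the aggregate is all that matters for the group sum).
The 7 free-riders keep 19 each, adding 133. Group total = 133 + 89.30 = 222.30.

222.30 dollars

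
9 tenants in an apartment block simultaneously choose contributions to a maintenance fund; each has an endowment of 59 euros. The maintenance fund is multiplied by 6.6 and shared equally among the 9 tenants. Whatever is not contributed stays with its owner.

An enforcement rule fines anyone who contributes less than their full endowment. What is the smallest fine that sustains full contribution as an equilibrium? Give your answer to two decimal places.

Given the others contribute fully, the best deviation is to contribute 0 (any partial contribution still incurs the fine and gives up units whose private return 0.7333 is below 1).
Deviating from 59 to 0 saves 59 euros but forfeits the deviator's share of the drop in the maintenance fund: 6.6/9 × 59 = 43.27.
So the deviation gain is 59 − 43.27 = 15.73, and the fine must be at least 15.73 euros to wipe it out.

15.73 euros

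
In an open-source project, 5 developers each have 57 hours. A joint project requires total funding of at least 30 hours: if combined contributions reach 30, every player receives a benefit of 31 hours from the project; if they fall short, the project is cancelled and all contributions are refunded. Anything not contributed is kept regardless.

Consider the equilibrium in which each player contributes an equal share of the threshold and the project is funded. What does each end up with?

Equal share of the threshold: 30/5 = 6.
At this profile no one gains by cutting their contribution: any cut drops the total below 30, the project is cancelled, contributions are refunded, and the deviator ends with 57, which is less than 57 − 6 + 31 = 82. Contributing more than 6 just wastes the excess. So contributing exactly 6 is a best response.
Each player's payoff: 57 − 6 + 31 = 82.

82 hours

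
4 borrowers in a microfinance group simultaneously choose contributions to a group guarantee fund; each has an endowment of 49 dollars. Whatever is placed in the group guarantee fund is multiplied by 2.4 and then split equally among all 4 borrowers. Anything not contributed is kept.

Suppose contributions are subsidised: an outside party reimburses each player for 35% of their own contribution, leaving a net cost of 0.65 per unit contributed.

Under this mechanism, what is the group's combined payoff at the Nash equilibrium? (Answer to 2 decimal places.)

Even with the mechanism, each unit contributed returns only (2.4/4) / 0.65 = 0.9231 per unit of net cost, so contributing nothing is still dominant.
At the Nash equilibrium no one contributes; group total payoff = 4 × 49 = 196.

196.00 dollars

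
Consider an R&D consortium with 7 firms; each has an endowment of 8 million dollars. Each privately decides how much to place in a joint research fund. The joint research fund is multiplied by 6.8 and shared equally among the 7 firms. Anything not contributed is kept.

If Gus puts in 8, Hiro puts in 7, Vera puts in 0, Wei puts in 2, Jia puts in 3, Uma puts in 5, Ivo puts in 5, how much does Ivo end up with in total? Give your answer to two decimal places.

32.14 million dollars

Total contributed: 8 + 7 + 0 + 2 + 3 + 5 + 5 = 30.
Each receives 6.8 × 30 / 7 = 29.14 from the joint research fund.
Ivo keeps 8 − 5 = 3, so Ivo's payoff is 3 + 29.14 = 32.14.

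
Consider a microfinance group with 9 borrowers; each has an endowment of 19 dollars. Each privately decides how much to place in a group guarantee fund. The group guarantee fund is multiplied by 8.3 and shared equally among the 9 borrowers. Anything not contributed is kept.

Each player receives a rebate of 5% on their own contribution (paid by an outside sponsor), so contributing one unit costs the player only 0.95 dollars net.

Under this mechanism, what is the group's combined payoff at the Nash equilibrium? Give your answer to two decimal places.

171.00 dollars

With the mechanism, a contributed unit returns (8.3/9) / 0.95 = 0.9708 per unit of net cost — still below 1 — so contributing 0 remains dominant for every player.
At the Nash equilibrium no one contributes; group total payoff = 9 × 19 = 171.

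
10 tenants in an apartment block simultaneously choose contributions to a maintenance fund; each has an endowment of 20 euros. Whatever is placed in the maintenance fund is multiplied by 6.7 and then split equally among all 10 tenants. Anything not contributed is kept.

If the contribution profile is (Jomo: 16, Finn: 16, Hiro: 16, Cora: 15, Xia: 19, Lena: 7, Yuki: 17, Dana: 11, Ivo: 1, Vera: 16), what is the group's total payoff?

Total contributed: 16 + 16 + 16 + 15 + 19 + 7 + 17 + 11 + 1 + 16 = 134; total kept: 10 × 20 − 134 = 66.
The maintenance fund pays out 6.7 × 134 = 897.80 in aggregate.
Group total = 66 + 897.80 = 963.80.

963.80 euros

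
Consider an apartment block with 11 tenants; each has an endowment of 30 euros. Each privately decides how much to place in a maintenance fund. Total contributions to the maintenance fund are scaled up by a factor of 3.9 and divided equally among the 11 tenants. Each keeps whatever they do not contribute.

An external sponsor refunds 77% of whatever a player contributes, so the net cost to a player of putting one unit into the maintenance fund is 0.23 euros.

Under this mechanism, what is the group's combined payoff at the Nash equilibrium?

1541.10 euros

Under the mechanism each unit contributed yields (3.9/11) / 0.23 = 1.5415 back to its contributor per unit of net cost, which exceeds 1, making full contribution the dominant choice for everyone.
At the Nash equilibrium everyone contributes 30. Group total payoff = 11 × (30 × 0.77 + 3.9 × 30) = 1541.10.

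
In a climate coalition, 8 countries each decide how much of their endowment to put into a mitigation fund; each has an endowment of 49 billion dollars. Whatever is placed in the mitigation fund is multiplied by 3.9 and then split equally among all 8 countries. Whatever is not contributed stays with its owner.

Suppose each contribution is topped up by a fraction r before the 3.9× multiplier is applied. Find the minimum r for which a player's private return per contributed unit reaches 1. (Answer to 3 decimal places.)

1.051

With matching at rate r, one contributed unit becomes (1 + r) in the mitigation fund and returns 3.9 × (1 + r) / 8 to the contributor.
Setting this equal to 1: 1 + r = 8/3.9 = 2.0513.
So the minimum matching rate is r = 2.0513 − 1 = 1.051.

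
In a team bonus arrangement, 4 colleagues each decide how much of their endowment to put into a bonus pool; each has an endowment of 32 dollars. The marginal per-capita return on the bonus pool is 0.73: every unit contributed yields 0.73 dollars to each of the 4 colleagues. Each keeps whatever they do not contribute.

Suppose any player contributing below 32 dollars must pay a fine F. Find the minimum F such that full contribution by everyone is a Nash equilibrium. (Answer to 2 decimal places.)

Given the others contribute fully, the best deviation is to contribute 0 (any partial contribution still incurs the fine and gives up units whose private return 0.73 is below 1).
Deviating from 32 to 0 saves 32 dollars but forfeits the deviator's share of the drop in the bonus pool: 0.73 × 32 = 23.36.
So the deviation gain is 32 − 23.36 = 8.64, and the fine must be at least 8.64 dollars to wipe it out.

8.64 dollars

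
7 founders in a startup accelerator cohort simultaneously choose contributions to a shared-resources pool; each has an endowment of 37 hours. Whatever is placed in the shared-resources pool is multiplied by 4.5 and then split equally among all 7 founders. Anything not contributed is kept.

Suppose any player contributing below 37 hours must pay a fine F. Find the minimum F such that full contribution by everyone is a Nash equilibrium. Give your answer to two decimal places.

13.21 hours

Given the others contribute fully, the best deviation is to contribute 0 (any partial contribution still incurs the fine and gives up units whose private return 0.6429 is below 1).
Deviating from 37 to 0 saves 37 hours but forfeits the deviator's share of the drop in the shared-resources pool: 4.5/7 × 37 = 23.79.
So the deviation gain is 37 − 23.79 = 13.21, and the fine must be at least 13.21 hours to wipe it out.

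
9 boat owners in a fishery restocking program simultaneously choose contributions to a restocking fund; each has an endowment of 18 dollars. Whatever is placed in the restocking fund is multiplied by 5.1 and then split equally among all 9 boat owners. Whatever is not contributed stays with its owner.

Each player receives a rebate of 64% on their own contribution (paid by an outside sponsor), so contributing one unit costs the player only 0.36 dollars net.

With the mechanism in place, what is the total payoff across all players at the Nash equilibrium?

The effective private return per unit is now (5.1/9) / 0.36 = 1.5741 > 1, so every player's dominant strategy flips to full contribution.
At the Nash equilibrium everyone contributes 18. Group total payoff = 9 × (18 × 0.64 + 5.1 × 18) = 929.88.

929.88 dollars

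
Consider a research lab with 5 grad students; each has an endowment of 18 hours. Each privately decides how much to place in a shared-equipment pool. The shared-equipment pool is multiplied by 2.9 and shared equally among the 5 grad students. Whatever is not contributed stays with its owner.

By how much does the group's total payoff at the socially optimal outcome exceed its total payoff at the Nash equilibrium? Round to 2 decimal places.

171.00 hours

Each contributed unit returns 2.9/5 = 0.5800 to its contributor — below 1 — so contributing 0 is dominant for every player. At the Nash equilibrium everyone keeps their 18, and the group total is 5 × 18 = 90.
Each contributed unit returns 2.900 to the group as a whole (0.5800 to each of 5 players), which exceeds 1, so the social optimum is full contribution: group total = 2.900 × 90 = 261.00.
Efficiency loss = 261.00 − 90 = 171.00.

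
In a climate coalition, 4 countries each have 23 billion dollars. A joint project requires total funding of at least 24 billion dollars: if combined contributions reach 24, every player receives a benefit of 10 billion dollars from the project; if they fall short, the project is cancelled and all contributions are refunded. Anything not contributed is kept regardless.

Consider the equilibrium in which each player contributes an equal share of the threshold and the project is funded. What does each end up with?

Equal share of the threshold: 24/4 = 6.
At this profile no one gains by cutting their contribution: any cut drops the total below 24, the project is cancelled, contributions are refunded, and the deviator ends with 23, which is less than 23 − 6 + 10 = 27. Contributing more than 6 just wastes the excess. So contributing exactly 6 is a best response.
Each player's payoff: 23 − 6 + 10 = 27.

27 billion dollars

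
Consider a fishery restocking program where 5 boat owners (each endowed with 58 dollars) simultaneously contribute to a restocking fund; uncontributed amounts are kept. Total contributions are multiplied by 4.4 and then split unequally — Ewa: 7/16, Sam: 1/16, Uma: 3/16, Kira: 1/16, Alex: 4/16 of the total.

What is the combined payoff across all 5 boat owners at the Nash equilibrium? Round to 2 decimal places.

684.40 dollars

Each unit j contributes comes back to j as 4.4 × (j's share), so j prefers to contribute only if that share exceeds 1/4.4 = 0.2273; otherwise keeping the unit dominates.
Ewa and Alex are above the threshold, contributing 58 each; the remaining 3 contribute 0. Total contributed: 116.
The restocking fund pays out 4.4 × 116 = 510.40 in total (split across the unequal shares, but the aggregate is all that matters for the group sum).
The 3 free-riders keep 58 each, adding 174. Group total = 174 + 510.40 = 684.40.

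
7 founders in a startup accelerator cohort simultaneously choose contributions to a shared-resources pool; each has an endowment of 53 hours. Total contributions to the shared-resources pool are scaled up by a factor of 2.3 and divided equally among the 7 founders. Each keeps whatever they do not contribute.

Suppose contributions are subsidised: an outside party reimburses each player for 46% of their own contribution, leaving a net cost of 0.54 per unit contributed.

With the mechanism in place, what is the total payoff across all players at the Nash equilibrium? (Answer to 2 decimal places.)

371.00 hours

The effective private return is (2.3/7) / 0.54 = 0.6085, which is still under 1, so the mechanism doesn't change anyone's dominant strategy: zero contribution.
Everyone keeps their endowment and the group total is 7 × 53 = 371.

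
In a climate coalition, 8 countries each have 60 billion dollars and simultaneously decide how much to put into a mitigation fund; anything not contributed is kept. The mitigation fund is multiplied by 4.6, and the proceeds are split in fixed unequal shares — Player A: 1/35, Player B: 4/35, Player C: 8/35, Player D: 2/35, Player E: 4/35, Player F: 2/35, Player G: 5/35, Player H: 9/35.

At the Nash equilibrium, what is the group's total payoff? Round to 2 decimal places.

A player with share s gets back 4.6·s per unit contributed, so full contribution is dominant for anyone with s > 1/4.6 = 0.2174 and zero contribution is dominant for anyone below.
Player C and Player H clear that bar, contributing 60 each; the remaining 6 contribute 0. Total contributed: 120.
The mitigation fund pays out 4.6 × 120 = 552.00 in total (split across the unequal shares, but the aggregate is all that matters for the group sum).
The 6 free-riders keep 60 each, adding 360. Group total = 360 + 552.00 = 912.00.

912.00 billion dollars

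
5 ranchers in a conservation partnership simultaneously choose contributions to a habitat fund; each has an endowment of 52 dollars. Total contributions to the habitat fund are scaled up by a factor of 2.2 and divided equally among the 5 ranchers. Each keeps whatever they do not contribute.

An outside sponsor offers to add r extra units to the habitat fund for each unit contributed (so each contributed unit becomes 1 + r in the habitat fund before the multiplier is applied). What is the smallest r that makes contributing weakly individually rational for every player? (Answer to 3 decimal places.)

1.273

With matching at rate r, one contributed unit becomes (1 + r) in the habitat fund and returns 2.2 × (1 + r) / 5 to the contributor.
Setting this equal to 1: 1 + r = 5/2.2 = 2.2727.
So the minimum matching rate is r = 2.2727 − 1 = 1.273.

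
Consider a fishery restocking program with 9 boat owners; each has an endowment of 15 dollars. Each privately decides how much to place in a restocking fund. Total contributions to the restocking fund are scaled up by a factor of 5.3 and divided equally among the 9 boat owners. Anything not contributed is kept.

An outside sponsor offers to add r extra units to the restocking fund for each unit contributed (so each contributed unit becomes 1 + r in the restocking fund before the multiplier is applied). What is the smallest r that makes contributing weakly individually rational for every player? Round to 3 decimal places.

With matching at rate r, one contributed unit becomes (1 + r) in the restocking fund and returns 5.3 × (1 + r) / 9 to the contributor.
Setting this equal to 1: 1 + r = 9/5.3 = 1.6981.
So the minimum matching rate is r = 1.6981 − 1 = 0.698.

0.698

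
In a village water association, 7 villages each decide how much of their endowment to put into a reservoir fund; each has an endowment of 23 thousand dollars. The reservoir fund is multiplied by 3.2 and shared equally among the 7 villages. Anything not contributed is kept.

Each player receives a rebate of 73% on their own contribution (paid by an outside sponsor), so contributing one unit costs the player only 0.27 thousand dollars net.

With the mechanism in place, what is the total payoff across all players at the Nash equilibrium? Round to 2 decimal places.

632.73 thousand dollars

With the mechanism, a contributed unit returns (3.2/7) / 0.27 = 1.6931 per unit of net cost to the contributor — now above 1 — so contributing fully is weakly dominant for every player.
So the Nash equilibrium is full contribution by all 7; the group earns 7 × (23 × 0.73 + 3.2 × 23) = 632.73.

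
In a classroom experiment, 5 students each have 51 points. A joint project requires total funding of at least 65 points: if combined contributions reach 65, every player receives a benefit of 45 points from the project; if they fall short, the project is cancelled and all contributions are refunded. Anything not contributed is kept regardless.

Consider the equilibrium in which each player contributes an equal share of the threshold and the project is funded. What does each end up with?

Equal share of the threshold: 65/5 = 13.
At this profile no one gains by cutting their contribution: any cut drops the total below 65, the project is cancelled, contributions are refunded, and the deviator ends with 51, which is less than 51 − 13 + 45 = 83. Contributing more than 13 just wastes the excess. So contributing exactly 13 is a best response.
Each player's payoff: 51 − 13 + 45 = 83.

83 points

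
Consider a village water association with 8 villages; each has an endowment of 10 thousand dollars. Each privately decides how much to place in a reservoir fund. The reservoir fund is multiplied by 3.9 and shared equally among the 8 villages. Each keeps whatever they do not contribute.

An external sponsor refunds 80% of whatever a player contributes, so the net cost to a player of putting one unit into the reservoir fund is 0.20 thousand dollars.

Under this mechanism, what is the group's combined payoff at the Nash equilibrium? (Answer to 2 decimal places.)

Under the mechanism each unit contributed yields (3.9/8) / 0.20 = 2.4375 back to its contributor per unit of net cost, which exceeds 1, making full contribution the dominant choice for everyone.
So the Nash equilibrium is full contribution by all 8; the group earns 8 × (10 × 0.80 + 3.9 × 10) = 376.00.

376.00 thousand dollars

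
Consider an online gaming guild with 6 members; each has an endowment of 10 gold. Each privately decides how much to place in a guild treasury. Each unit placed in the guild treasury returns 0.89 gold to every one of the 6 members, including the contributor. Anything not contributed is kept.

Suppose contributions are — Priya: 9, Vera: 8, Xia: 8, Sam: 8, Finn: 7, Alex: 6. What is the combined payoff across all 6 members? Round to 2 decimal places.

259.64 gold

Total contributed: 9 + 8 + 8 + 8 + 7 + 6 = 46; total kept: 6 × 10 − 46 = 14.
The guild treasury pays out 0.89 × 6 × 46 = 245.64 in aggregate.
Group total = 14 + 245.64 = 259.64.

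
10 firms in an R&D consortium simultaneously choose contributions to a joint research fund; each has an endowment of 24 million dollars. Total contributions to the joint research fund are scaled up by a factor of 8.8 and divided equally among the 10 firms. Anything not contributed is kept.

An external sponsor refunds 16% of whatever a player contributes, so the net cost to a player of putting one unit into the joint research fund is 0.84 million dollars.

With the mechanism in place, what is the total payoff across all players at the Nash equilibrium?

2150.40 million dollars

With the mechanism, a contributed unit returns (8.8/10) / 0.84 = 1.0476 per unit of net cost to the contributor — now above 1 — so contributing fully is weakly dominant for every player.
So the Nash equilibrium is full contribution by all 10; the group earns 10 × (24 × 0.16 + 8.8 × 24) = 2150.40.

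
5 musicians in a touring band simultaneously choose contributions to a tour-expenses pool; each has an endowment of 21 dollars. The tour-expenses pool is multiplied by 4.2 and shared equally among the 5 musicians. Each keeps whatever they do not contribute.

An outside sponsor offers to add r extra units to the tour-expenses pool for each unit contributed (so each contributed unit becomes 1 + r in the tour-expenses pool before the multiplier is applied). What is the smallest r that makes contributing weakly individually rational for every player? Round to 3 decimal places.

0.190

With matching at rate r, one contributed unit becomes (1 + r) in the tour-expenses pool and returns 4.2 × (1 + r) / 5 to the contributor.
Setting this equal to 1: 1 + r = 5/4.2 = 1.1905.
So the minimum matching rate is r = 1.1905 − 1 = 0.190.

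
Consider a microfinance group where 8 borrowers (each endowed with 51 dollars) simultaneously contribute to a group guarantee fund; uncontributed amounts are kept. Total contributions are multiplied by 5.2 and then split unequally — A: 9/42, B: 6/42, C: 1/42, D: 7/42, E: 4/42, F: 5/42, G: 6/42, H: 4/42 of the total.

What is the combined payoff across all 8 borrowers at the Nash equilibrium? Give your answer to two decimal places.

622.20 dollars

Each unit j contributes comes back to j as 5.2 × (j's share), so j prefers to contribute only if that share exceeds 1/5.2 = 0.1923; otherwise keeping the unit dominates.
The only share above 0.1923 is A's 9/42, contributing 51; the remaining 7 contribute 0. Total contributed: 51.
The group guarantee fund pays out 5.2 × 51 = 265.20 in total (split across the unequal shares, but the aggregate is all that matters for the group sum).
The 7 free-riders keep 51 each, adding 357. Group total = 357 + 265.20 = 622.20.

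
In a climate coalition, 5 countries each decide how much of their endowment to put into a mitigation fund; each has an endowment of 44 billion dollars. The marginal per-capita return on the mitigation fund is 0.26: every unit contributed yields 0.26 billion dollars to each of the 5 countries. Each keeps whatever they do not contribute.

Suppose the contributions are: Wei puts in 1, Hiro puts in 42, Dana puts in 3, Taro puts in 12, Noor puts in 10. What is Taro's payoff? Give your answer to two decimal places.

Total contributed: 1 + 42 + 3 + 12 + 10 = 68.
Each receives 0.26 × 68 = 17.68 from the mitigation fund.
Taro keeps 44 − 12 = 32, so Taro's payoff is 32 + 17.68 = 49.68.

49.68 billion dollars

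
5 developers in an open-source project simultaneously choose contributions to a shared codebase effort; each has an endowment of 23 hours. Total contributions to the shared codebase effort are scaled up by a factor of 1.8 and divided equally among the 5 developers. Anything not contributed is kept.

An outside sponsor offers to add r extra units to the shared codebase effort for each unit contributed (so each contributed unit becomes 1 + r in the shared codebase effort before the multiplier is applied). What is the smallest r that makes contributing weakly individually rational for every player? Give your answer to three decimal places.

With matching at rate r, one contributed unit becomes (1 + r) in the shared codebase effort and returns 1.8 × (1 + r) / 5 to the contributor.
Setting this equal to 1: 1 + r = 5/1.8 = 2.7778.
So the minimum matching rate is r = 2.7778 − 1 = 1.778.

1.778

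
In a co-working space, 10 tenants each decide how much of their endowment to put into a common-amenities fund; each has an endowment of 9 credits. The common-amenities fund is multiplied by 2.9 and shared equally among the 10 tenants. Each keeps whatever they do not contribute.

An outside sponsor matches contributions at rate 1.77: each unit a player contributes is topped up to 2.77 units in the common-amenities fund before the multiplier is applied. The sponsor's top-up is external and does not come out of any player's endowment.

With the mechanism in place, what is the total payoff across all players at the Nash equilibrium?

90.00 credits

With the mechanism, a contributed unit returns 2.9 × 2.77 / 10 = 0.8033 per unit of net cost — still below 1 — so contributing 0 remains dominant for every player.
Everyone keeps their endowment and the group total is 10 × 9 = 90.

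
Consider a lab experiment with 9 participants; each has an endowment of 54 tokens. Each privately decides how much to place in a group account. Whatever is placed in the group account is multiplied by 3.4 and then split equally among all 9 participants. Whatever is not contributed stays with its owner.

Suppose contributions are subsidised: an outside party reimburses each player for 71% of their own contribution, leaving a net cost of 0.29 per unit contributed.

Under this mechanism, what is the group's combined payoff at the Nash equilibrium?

With the mechanism, a contributed unit returns (3.4/9) / 0.29 = 1.3027 per unit of net cost to the contributor — now above 1 — so contributing fully is weakly dominant for every player.
So the Nash equilibrium is full contribution by all 9; the group earns 9 × (54 × 0.71 + 3.4 × 54) = 1997.46.

1997.46 tokens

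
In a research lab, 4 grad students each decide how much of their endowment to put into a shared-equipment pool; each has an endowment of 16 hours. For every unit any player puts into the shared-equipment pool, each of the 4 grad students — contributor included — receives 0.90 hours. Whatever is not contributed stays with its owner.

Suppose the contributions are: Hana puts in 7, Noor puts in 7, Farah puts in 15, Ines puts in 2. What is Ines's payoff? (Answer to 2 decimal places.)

41.90 hours

Total contributed: 7 + 7 + 15 + 2 = 31.
Each receives 0.90 × 31 = 27.90 from the shared-equipment pool.
Ines keeps 16 − 2 = 14, so Ines's payoff is 14 + 27.90 = 41.90.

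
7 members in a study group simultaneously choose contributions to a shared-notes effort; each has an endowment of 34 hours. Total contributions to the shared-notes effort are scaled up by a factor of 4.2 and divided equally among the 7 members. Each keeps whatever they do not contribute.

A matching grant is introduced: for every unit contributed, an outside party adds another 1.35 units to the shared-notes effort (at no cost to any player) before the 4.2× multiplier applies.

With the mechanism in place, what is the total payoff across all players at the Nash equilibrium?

With the mechanism, a contributed unit returns 4.2 × 2.35 / 7 = 1.4100 per unit of net cost to the contributor — now above 1 — so contributing fully is weakly dominant for every player.
At the Nash equilibrium everyone contributes 34. Group total payoff = 4.2 × 2.35 × 238 = 2349.06.

2349.06 hours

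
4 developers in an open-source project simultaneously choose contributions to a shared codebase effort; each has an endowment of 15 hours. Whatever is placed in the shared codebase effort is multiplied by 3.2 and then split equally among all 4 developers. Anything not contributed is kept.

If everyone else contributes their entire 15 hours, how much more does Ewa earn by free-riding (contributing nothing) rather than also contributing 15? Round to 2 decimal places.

Switching from a contribution of 15 to 0 lets Ewa keep an extra 15 hours, but lowers the shared codebase effort by 15, which costs Ewa their own share of that drop: 3.2/4 × 15 = 12.00.
Net gain = 15 − 12.00 = 3.00. The private return per contributed unit (0.8000) is below 1, so free-riding is indeed the best response regardless of what the others do.

3.00 hours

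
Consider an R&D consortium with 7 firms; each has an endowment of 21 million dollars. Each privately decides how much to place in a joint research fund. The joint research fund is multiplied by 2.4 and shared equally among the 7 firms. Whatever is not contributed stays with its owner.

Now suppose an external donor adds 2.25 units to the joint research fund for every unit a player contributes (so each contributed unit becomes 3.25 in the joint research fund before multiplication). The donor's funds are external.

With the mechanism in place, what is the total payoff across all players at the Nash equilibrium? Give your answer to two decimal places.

The effective private return per unit is now 2.4 × 3.25 / 7 = 1.1143 > 1, so every player's dominant strategy flips to full contribution.
So the Nash equilibrium is full contribution by all 7; the group earns 2.4 × 3.25 × 147 = 1146.60.

1146.60 million dollars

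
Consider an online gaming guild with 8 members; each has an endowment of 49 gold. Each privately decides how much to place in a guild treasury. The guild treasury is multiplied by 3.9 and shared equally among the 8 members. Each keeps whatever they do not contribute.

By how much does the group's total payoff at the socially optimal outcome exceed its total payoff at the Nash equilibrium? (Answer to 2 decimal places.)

1136.80 gold

Each contributed unit returns 3.9/8 = 0.4875 to its contributor — below 1 — so contributing 0 is dominant for every player. At the Nash equilibrium everyone keeps their 49, and the group total is 8 × 49 = 392.
Each contributed unit returns 3.900 to the group as a whole (0.4875 to each of 8 players), which exceeds 1, so the social optimum is full contribution: group total = 3.900 × 392 = 1528.80.
Efficiency loss = 1528.80 − 392 = 1136.80.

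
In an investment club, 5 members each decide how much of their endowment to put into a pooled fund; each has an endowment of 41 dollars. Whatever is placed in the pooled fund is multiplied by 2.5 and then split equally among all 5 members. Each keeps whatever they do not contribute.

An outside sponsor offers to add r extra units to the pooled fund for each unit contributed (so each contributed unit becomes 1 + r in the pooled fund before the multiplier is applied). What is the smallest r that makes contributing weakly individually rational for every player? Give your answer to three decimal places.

1.000

With matching at rate r, one contributed unit becomes (1 + r) in the pooled fund and returns 2.5 × (1 + r) / 5 to the contributor.
Setting this equal to 1: 1 + r = 5/2.5 = 2.0000.
So the minimum matching rate is r = 2.0000 − 1 = 1.000.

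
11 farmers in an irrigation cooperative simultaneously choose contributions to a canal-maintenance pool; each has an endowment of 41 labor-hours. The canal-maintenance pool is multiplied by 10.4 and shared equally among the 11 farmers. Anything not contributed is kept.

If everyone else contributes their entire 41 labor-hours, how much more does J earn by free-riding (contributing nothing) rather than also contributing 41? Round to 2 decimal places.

2.24 labor-hours

Switching from a contribution of 41 to 0 lets J keep an extra 41 labor-hours, but lowers the canal-maintenance pool by 41, which costs J their own share of that drop: 10.4/11 × 41 = 38.76.
Net gain = 41 − 38.76 = 2.24. The private return per contributed unit (0.9455) is below 1, so free-riding is indeed the best response regardless of what the others do.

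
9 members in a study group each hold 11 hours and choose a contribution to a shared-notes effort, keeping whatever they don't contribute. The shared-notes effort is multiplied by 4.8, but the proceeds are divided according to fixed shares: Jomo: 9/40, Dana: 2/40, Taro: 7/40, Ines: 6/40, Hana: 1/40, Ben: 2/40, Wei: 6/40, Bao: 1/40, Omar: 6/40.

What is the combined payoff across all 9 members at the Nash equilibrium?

140.80 hours

Each unit j contributes comes back to j as 4.8 × (j's share), so j prefers to contribute only if that share exceeds 1/4.8 = 0.2083; otherwise keeping the unit dominates.
Only Jomo (9/40) clears that bar, contributing 11; the remaining 8 contribute 0. Total contributed: 11.
The shared-notes effort pays out 4.8 × 11 = 52.80 in total (split across the unequal shares, but the aggregate is all that matters for the group sum).
The 8 free-riders keep 11 each, adding 88. Group total = 88 + 52.80 = 140.80.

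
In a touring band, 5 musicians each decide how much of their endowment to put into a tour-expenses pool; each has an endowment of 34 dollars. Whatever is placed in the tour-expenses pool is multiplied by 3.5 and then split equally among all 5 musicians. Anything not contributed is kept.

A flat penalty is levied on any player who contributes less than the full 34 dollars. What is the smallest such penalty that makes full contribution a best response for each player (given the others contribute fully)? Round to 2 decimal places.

10.20 dollars

Given the others contribute fully, the best deviation is to contribute 0 (any partial contribution still incurs the fine and gives up units whose private return 0.7000 is below 1).
Deviating from 34 to 0 saves 34 dollars but forfeits the deviator's share of the drop in the tour-expenses pool: 3.5/5 × 34 = 23.80.
So the deviation gain is 34 − 23.80 = 10.20, and the fine must be at least 10.20 dollars to wipe it out.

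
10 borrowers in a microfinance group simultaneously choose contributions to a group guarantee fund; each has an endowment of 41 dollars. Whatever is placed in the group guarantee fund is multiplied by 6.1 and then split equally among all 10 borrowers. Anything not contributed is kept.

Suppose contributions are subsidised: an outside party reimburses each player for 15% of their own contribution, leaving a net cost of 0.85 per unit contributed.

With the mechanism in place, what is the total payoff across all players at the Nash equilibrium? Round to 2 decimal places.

410.00 dollars

Even with the mechanism, each unit contributed returns only (6.1/10) / 0.85 = 0.7176 per unit of net cost, so contributing nothing is still dominant.
Everyone keeps their endowment and the group total is 10 × 41 = 410.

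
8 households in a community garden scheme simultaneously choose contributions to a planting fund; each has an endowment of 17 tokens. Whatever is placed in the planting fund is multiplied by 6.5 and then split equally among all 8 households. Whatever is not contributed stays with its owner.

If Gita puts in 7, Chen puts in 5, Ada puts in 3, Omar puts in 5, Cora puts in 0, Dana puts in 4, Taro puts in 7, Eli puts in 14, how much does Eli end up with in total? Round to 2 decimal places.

Total contributed: 7 + 5 + 3 + 5 + 0 + 4 + 7 + 14 = 45.
Each receives 6.5 × 45 / 8 = 36.56 from the planting fund.
Eli keeps 17 − 14 = 3, so Eli's payoff is 3 + 36.56 = 39.56.

39.56 tokens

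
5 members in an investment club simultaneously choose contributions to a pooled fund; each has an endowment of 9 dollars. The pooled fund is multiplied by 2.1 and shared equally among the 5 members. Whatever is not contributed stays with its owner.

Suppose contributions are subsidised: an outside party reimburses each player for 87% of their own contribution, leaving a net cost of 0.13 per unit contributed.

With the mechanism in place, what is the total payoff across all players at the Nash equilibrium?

133.65 dollars

With the mechanism, a contributed unit returns (2.1/5) / 0.13 = 3.2308 per unit of net cost to the contributor — now above 1 — so contributing fully is weakly dominant for every player.
At the Nash equilibrium everyone contributes 9. Group total payoff = 5 × (9 × 0.87 + 2.1 × 9) = 133.65.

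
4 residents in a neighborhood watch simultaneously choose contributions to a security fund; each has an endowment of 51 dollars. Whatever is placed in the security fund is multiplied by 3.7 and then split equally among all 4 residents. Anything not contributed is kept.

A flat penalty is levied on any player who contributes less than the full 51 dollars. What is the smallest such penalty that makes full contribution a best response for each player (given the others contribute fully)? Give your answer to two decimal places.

Given the others contribute fully, the best deviation is to contribute 0 (any partial contribution still incurs the fine and gives up units whose private return 0.9250 is below 1).
Deviating from 51 to 0 saves 51 dollars but forfeits the deviator's share of the drop in the security fund: 3.7/4 × 51 = 47.17.
So the deviation gain is 51 − 47.17 = 3.83, and the fine must be at least 3.83 dollars to wipe it out.

3.83 dollars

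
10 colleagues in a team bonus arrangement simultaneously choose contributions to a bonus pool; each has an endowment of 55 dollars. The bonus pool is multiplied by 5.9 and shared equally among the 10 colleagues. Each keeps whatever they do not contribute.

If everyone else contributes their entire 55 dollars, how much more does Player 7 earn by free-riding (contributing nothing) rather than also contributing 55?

22.55 dollars

Switching from a contribution of 55 to 0 lets Player 7 keep an extra 55 dollars, but lowers the bonus pool by 55, which costs Player 7 their own share of that drop: 5.9/10 × 55 = 32.45.
Net gain = 55 − 32.45 = 22.55. The private return per contributed unit (0.5900) is below 1, so free-riding is indeed the best response regardless of what the others do.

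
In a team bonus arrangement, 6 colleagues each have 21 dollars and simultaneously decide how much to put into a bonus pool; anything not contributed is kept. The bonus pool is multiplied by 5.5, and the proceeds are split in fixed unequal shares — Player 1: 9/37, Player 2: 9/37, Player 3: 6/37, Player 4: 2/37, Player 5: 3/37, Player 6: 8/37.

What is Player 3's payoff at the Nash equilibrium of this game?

77.19 dollars

Each unit j contributes comes back to j as 5.5 × (j's share), so j prefers to contribute only if that share exceeds 1/5.5 = 0.1818; otherwise keeping the unit dominates.
Player 1, Player 2 and Player 6 are above the threshold, contributing 21 each; the remaining 3 contribute 0. Total contributed: 63.
Player 3 keeps 21 and receives 5.5 × 63 × 6/37 = 56.19 from the bonus pool, for a payoff of 77.19.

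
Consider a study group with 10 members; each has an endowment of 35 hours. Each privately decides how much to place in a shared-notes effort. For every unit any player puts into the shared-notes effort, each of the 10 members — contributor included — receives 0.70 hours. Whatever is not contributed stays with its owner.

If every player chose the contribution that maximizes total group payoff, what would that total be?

Each contributed unit returns 7.000 to the group as a whole (0.70 to each of 10 players), which exceeds 1, so the social optimum is full contribution: group total = 7.000 × 350 = 2450.00.

2450.00 hours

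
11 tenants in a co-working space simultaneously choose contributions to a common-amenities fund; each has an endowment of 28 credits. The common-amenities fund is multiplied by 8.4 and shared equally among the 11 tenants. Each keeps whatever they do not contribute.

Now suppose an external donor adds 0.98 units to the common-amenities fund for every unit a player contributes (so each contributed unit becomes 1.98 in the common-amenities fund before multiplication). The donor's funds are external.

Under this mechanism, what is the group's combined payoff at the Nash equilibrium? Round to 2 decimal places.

5122.66 credits

Under the mechanism each unit contributed yields 8.4 × 1.98 / 11 = 1.5120 back to its contributor per unit of net cost, which exceeds 1, making full contribution the dominant choice for everyone.
At the Nash equilibrium everyone contributes 28. Group total payoff = 8.4 × 1.98 × 308 = 5122.66.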